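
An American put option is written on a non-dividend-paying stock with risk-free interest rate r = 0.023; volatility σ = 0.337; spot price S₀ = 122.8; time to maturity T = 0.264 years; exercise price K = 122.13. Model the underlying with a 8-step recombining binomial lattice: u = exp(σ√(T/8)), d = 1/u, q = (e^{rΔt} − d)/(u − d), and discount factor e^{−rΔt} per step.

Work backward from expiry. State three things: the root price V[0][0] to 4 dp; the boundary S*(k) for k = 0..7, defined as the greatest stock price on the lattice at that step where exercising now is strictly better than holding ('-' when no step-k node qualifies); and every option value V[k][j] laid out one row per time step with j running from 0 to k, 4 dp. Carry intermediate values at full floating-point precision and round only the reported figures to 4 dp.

params: Δt=0.03300 u=1.06313 d=0.94062 q=0.49090 e^(-rΔt)=0.99924
t_8 payoffs: 46.8809 37.0797 26.0020 13.4814 0.0000 0.0000 0.0000 0.0000 0.0000
t_7: node(7,0) S=79.9997 payoff=42.1303 vs cont=42.0376 → 42.1303 [stop]  node(7,1) S=90.4196 payoff=31.7104 vs cont=31.6177 → 31.7104 [stop]  node(7,2) S=102.1967 payoff=19.9333 vs cont=19.8406 → 19.9333 [stop]  node(7,3) S=115.5078 payoff=6.6222 vs cont=6.8582 → 6.8582 [wait]  node(7,4) S=130.5526 payoff=0.0000 vs cont=0.0000 → 0.0000 [wait]  node(7,5) S=147.5570 payoff=0.0000 vs cont=0.0000 → 0.0000 [wait]  node(7,6) S=166.7761 payoff=0.0000 vs cont=0.0000 → 0.0000 [wait]  node(7,7) S=188.4986 payoff=0.0000 vs cont=0.0000 → 0.0000 [wait]  ⇒ S*(7)=102.1967
t_6: node(6,0) S=85.0503 payoff=37.0797 vs cont=36.9871 → 37.0797 [stop]  node(6,1) S=96.1280 payoff=26.0020 vs cont=25.9093 → 26.0020 [stop]  node(6,2) S=108.6486 payoff=13.4814 vs cont=13.5045 → 13.5045 [wait]  node(6,3) S=122.8000 payoff=0.0000 vs cont=3.4889 → 3.4889 [wait]  node(6,4) S=138.7946 payoff=0.0000 vs cont=0.0000 → 0.0000 [wait]  node(6,5) S=156.8725 payoff=0.0000 vs cont=0.0000 → 0.0000 [wait]  node(6,6) S=177.3050 payoff=0.0000 vs cont=0.0000 → 0.0000 [wait]  ⇒ S*(6)=96.1280
t_5: node(5,0) S=90.4196 payoff=31.7104 vs cont=31.6177 → 31.7104 [stop]  node(5,1) S=102.1967 payoff=19.9333 vs cont=19.8519 → 19.9333 [stop]  node(5,2) S=115.5078 payoff=6.6222 vs cont=8.5813 → 8.5813 [wait]  node(5,3) S=130.5526 payoff=0.0000 vs cont=1.7749 → 1.7749 [wait]  node(5,4) S=147.5570 payoff=0.0000 vs cont=0.0000 → 0.0000 [wait]  node(5,5) S=166.7761 payoff=0.0000 vs cont=0.0000 → 0.0000 [wait]  ⇒ S*(5)=102.1967
t_4: node(4,0) S=96.1280 payoff=26.0020 vs cont=25.9093 → 26.0020 [stop]  node(4,1) S=108.6486 payoff=13.4814 vs cont=14.3497 → 14.3497 [wait]  node(4,2) S=122.8000 payoff=0.0000 vs cont=5.2361 → 5.2361 [wait]  node(4,3) S=138.7946 payoff=0.0000 vs cont=0.9029 → 0.9029 [wait]  node(4,4) S=156.8725 payoff=0.0000 vs cont=0.0000 → 0.0000 [wait]  ⇒ S*(4)=96.1280
t_3: node(3,0) S=102.1967 payoff=19.9333 vs cont=20.2665 → 20.2665 [wait]  node(3,1) S=115.5078 payoff=6.6222 vs cont=9.8684 → 9.8684 [wait]  node(3,2) S=130.5526 payoff=0.0000 vs cont=3.1066 → 3.1066 [wait]  node(3,3) S=147.5570 payoff=0.0000 vs cont=0.4593 → 0.4593 [wait]  ⇒ S*(3)=-
t_2: node(2,0) S=108.6486 payoff=13.4814 vs cont=15.1506 → 15.1506 [wait]  node(2,1) S=122.8000 payoff=0.0000 vs cont=6.5440 → 6.5440 [wait]  node(2,2) S=138.7946 payoff=0.0000 vs cont=1.8057 → 1.8057 [wait]  ⇒ S*(2)=-
t_1: node(1,0) S=115.5078 payoff=6.6222 vs cont=10.9174 → 10.9174 [wait]  node(1,1) S=130.5526 payoff=0.0000 vs cont=4.2148 → 4.2148 [wait]  ⇒ S*(1)=-
t_0: node(0,0) S=122.8000 payoff=0.0000 vs cont=7.6213 → 7.6213 [wait]  ⇒ S*(0)=-

price = 7.6213
boundary = - - - - 96.1280 102.1967 96.1280 102.1967
tree:
7.6213
10.9174 4.2148
15.1506 6.5440 1.8057
20.2665 9.8684 3.1066 0.4593
26.0020 14.3497 5.2361 0.9029 0.0000
31.7104 19.9333 8.5813 1.7749 0.0000 0.0000
37.0797 26.0020 13.5045 3.4889 0.0000 0.0000 0.0000
42.1303 31.7104 19.9333 6.8582 0.0000 0.0000 0.0000 0.0000
46.8809 37.0797 26.0020 13.4814 0.0000 0.0000 0.0000 0.0000 0.0000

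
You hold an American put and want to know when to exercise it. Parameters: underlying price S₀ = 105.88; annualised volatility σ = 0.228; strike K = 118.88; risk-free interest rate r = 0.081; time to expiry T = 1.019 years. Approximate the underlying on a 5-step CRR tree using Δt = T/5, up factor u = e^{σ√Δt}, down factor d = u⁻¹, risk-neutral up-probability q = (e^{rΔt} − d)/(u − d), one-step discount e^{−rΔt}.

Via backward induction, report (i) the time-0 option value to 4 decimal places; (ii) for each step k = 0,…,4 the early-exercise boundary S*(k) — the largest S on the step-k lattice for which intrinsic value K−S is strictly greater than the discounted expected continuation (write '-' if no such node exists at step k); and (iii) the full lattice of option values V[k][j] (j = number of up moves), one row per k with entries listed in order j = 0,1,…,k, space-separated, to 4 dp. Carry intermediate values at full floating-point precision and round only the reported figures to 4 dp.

price = 14.2929
boundary = - 95.5240 86.1809 95.5240 105.8800
tree:
14.2929
23.3560 7.4548
32.6991 13.5280 2.8089
41.1283 23.3560 6.0538 0.2915
48.7331 32.6991 13.0000 0.6659 0.0000
55.5941 41.1283 23.3560 1.5213 0.0000 0.0000

params: Δt=0.20380 u=1.10841 d=0.90219 q=0.55500 e^(-rΔt)=0.98363
t_5 payoffs: 55.5941 41.1283 23.3560 1.5213 0.0000 0.0000
t_4: node(4,0) S=70.1469 payoff=48.7331 vs cont=46.7868 → 48.7331 [stop]  node(4,1) S=86.1809 payoff=32.6991 vs cont=30.7527 → 32.6991 [stop]  node(4,2) S=105.8800 payoff=13.0000 vs cont=11.0537 → 13.0000 [stop]  node(4,3) S=130.0819 payoff=0.0000 vs cont=0.6659 → 0.6659 [wait]  node(4,4) S=159.8158 payoff=0.0000 vs cont=0.0000 → 0.0000 [wait]  ⇒ S*(4)=105.8800
t_3: node(3,0) S=77.7517 payoff=41.1283 vs cont=39.1820 → 41.1283 [stop]  node(3,1) S=95.5240 payoff=23.3560 vs cont=21.4097 → 23.3560 [stop]  node(3,2) S=117.3587 payoff=1.5213 vs cont=6.0538 → 6.0538 [wait]  node(3,3) S=144.1844 payoff=0.0000 vs cont=0.2915 → 0.2915 [wait]  ⇒ S*(3)=95.5240
t_2: node(2,0) S=86.1809 payoff=32.6991 vs cont=30.7527 → 32.6991 [stop]  node(2,1) S=105.8800 payoff=13.0000 vs cont=13.5280 → 13.5280 [wait]  node(2,2) S=130.0819 payoff=0.0000 vs cont=2.8089 → 2.8089 [wait]  ⇒ S*(2)=86.1809
t_1: node(1,0) S=95.5240 payoff=23.3560 vs cont=21.6979 → 23.3560 [stop]  node(1,1) S=117.3587 payoff=1.5213 vs cont=7.4548 → 7.4548 [wait]  ⇒ S*(1)=95.5240
t_0: node(0,0) S=105.8800 payoff=13.0000 vs cont=14.2929 → 14.2929 [wait]  ⇒ S*(0)=-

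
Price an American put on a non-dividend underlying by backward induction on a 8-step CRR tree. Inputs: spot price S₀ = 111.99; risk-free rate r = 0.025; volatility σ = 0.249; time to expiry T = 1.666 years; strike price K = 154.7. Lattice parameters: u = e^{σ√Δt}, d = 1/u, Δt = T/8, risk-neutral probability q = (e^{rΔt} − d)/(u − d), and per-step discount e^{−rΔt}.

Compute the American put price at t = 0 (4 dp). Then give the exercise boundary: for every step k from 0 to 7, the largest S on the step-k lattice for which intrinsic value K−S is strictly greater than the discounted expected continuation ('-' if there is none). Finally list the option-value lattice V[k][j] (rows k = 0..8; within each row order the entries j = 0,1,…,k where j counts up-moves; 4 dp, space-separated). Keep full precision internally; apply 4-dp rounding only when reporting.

price = 43.6465
boundary = - 99.9610 89.2240 99.9610 111.9900 99.9610 111.9900 125.4666
tree:
43.6465
54.7390 32.7699
65.4760 43.0924 22.5655
75.0597 54.7390 31.6435 13.5253
83.6140 65.4760 42.7100 20.6667 6.3690
91.2494 75.0597 54.7390 30.4281 10.9080 1.7971
98.0648 83.6140 65.4760 42.7100 18.1963 3.5739 0.0000
104.1480 91.2494 75.0597 54.7390 29.2334 7.1076 0.0000 0.0000
109.5779 98.0648 83.6140 65.4760 42.7100 14.1351 0.0000 0.0000 0.0000

Δt=0.20825, u=1.12034, d=0.89259, q=0.49454, disc=e^(-rΔt)=0.99481
k=8 terminal: V=max(K-S,0) → 109.5779 98.0648 83.6140 65.4760 42.7100 14.1351 0.0000 0.0000 0.0000
k=7: j=0 S=50.5520 intr=104.1480 cont=103.3447 V=104.1480[EX]; j=1 S=63.4506 intr=91.2494 cont=90.4461 V=91.2494[EX]; j=2 S=79.6403 intr=75.0597 cont=74.2564 V=75.0597[EX]; j=3 S=99.9610 intr=54.7390 cont=53.9357 V=54.7390[EX]; j=4 S=125.4666 intr=29.2334 cont=28.4301 V=29.2334[EX]; j=5 S=157.4800 intr=0.0000 cont=7.1076 V=7.1076[hold]; j=6 S=197.6619 intr=0.0000 cont=0.0000 V=0.0000[hold]; j=7 S=248.0964 intr=0.0000 cont=0.0000 V=0.0000[hold]  S*(7)=125.4666
k=6: j=0 S=56.6352 intr=98.0648 cont=97.2614 V=98.0648[EX]; j=1 S=71.0860 intr=83.6140 cont=82.8107 V=83.6140[EX]; j=2 S=89.2240 intr=65.4760 cont=64.6727 V=65.4760[EX]; j=3 S=111.9900 intr=42.7100 cont=41.9067 V=42.7100[EX]; j=4 S=140.5649 intr=14.1351 cont=18.1963 V=18.1963[hold]; j=5 S=176.4307 intr=0.0000 cont=3.5739 V=3.5739[hold]; j=6 S=221.4480 intr=0.0000 cont=0.0000 V=0.0000[hold]  S*(6)=111.9900
k=5: j=0 S=63.4506 intr=91.2494 cont=90.4461 V=91.2494[EX]; j=1 S=79.6403 intr=75.0597 cont=74.2564 V=75.0597[EX]; j=2 S=99.9610 intr=54.7390 cont=53.9357 V=54.7390[EX]; j=3 S=125.4666 intr=29.2334 cont=30.4281 V=30.4281[hold]; j=4 S=157.4800 intr=0.0000 cont=10.9080 V=10.9080[hold]; j=5 S=197.6619 intr=0.0000 cont=1.7971 V=1.7971[hold]  S*(5)=99.9610
k=4: j=0 S=71.0860 intr=83.6140 cont=82.8107 V=83.6140[EX]; j=1 S=89.2240 intr=65.4760 cont=64.6727 V=65.4760[EX]; j=2 S=111.9900 intr=42.7100 cont=42.4944 V=42.7100[EX]; j=3 S=140.5649 intr=14.1351 cont=20.6667 V=20.6667[hold]; j=4 S=176.4307 intr=0.0000 cont=6.3690 V=6.3690[hold]  S*(4)=111.9900
k=3: j=0 S=79.6403 intr=75.0597 cont=74.2564 V=75.0597[EX]; j=1 S=99.9610 intr=54.7390 cont=53.9357 V=54.7390[EX]; j=2 S=125.4666 intr=29.2334 cont=31.6435 V=31.6435[hold]; j=3 S=157.4800 intr=0.0000 cont=13.5253 V=13.5253[hold]  S*(3)=99.9610
k=2: j=0 S=89.2240 intr=65.4760 cont=64.6727 V=65.4760[EX]; j=1 S=111.9900 intr=42.7100 cont=43.0924 V=43.0924[hold]; j=2 S=140.5649 intr=14.1351 cont=22.5655 V=22.5655[hold]  S*(2)=89.2240
k=1: j=0 S=99.9610 intr=54.7390 cont=54.1238 V=54.7390[EX]; j=1 S=125.4666 intr=29.2334 cont=32.7699 V=32.7699[hold]  S*(1)=99.9610
k=0: j=0 S=111.9900 intr=42.7100 cont=43.6465 V=43.6465[hold]  S*(0)=-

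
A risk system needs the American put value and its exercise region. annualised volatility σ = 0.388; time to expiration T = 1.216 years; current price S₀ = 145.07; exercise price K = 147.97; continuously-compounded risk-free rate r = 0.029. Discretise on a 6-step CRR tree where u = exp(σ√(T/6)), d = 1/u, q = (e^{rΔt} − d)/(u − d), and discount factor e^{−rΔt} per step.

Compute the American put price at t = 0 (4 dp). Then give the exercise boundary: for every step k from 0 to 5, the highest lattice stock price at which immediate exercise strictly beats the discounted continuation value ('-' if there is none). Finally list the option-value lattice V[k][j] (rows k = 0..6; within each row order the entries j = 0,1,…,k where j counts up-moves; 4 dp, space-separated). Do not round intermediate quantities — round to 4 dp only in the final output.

price = 23.5930
boundary = - - - 85.9015 102.2962 121.8200
tree:
23.5930
33.9006 12.4131
46.9460 19.8015 4.3434
62.0685 30.6973 7.9198 0.4165
75.8357 45.6738 14.4088 0.7953 0.0000
87.3965 62.0685 26.1500 1.5187 0.0000 0.0000
97.1045 75.8357 45.6738 2.9000 0.0000 0.0000 0.0000

Δt=0.20267, u=1.19086, d=0.83973, q=0.47323, disc=e^(-rΔt)=0.99414
k=6 terminal: V=max(K-S,0) → 97.1045 75.8357 45.6738 2.9000 0.0000 0.0000 0.0000
k=5: j=0 S=60.5735 intr=87.3965 cont=86.5294 V=87.3965[EX]; j=1 S=85.9015 intr=62.0685 cont=61.2014 V=62.0685[EX]; j=2 S=121.8200 intr=26.1500 cont=25.2829 V=26.1500[EX]; j=3 S=172.7574 intr=0.0000 cont=1.5187 V=1.5187[hold]; j=4 S=244.9936 intr=0.0000 cont=0.0000 V=0.0000[hold]; j=5 S=347.4343 intr=0.0000 cont=0.0000 V=0.0000[hold]  S*(5)=121.8200
k=4: j=0 S=72.1343 intr=75.8357 cont=74.9686 V=75.8357[EX]; j=1 S=102.2962 intr=45.6738 cont=44.8067 V=45.6738[EX]; j=2 S=145.0700 intr=2.9000 cont=14.4088 V=14.4088[hold]; j=3 S=205.7291 intr=0.0000 cont=0.7953 V=0.7953[hold]; j=4 S=291.7519 intr=0.0000 cont=0.0000 V=0.0000[hold]  S*(4)=102.2962
k=3: j=0 S=85.9015 intr=62.0685 cont=61.2014 V=62.0685[EX]; j=1 S=121.8200 intr=26.1500 cont=30.6973 V=30.6973[hold]; j=2 S=172.7574 intr=0.0000 cont=7.9198 V=7.9198[hold]; j=3 S=244.9936 intr=0.0000 cont=0.4165 V=0.4165[hold]  S*(3)=85.9015
k=2: j=0 S=102.2962 intr=45.6738 cont=46.9460 V=46.9460[hold]; j=1 S=145.0700 intr=2.9000 cont=19.8015 V=19.8015[hold]; j=2 S=205.7291 intr=0.0000 cont=4.3434 V=4.3434[hold]  S*(2)=-
k=1: j=0 S=121.8200 intr=26.1500 cont=33.9006 V=33.9006[hold]; j=1 S=172.7574 intr=0.0000 cont=12.4131 V=12.4131[hold]  S*(1)=-
k=0: j=0 S=145.0700 intr=2.9000 cont=23.5930 V=23.5930[hold]  S*(0)=-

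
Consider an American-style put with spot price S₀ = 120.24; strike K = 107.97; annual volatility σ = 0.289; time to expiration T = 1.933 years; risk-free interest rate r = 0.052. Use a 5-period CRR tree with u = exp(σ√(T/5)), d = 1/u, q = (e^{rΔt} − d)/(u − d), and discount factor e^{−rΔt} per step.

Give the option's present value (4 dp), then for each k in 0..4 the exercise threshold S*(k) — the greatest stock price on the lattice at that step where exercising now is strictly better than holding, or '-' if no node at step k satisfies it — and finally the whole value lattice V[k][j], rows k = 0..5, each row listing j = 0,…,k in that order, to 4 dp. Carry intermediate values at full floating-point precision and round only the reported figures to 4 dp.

price = 9.3655
boundary = - - - 70.1344 83.9403
tree:
9.3655
15.4979 3.8784
24.7893 7.2361 0.8243
37.8356 13.3089 1.7213 0.0000
49.3708 24.0297 3.5945 0.0000 0.0000
59.0087 37.8356 7.5062 0.0000 0.0000 0.0000

params: Δt=0.38660 u=1.19685 d=0.83553 q=0.51140 e^(-rΔt)=0.98010
t_5 payoffs: 59.0087 37.8356 7.5062 0.0000 0.0000 0.0000
t_4: node(4,0) S=58.5992 payoff=49.3708 vs cont=47.2219 → 49.3708 [stop]  node(4,1) S=83.9403 payoff=24.0297 vs cont=21.8808 → 24.0297 [stop]  node(4,2) S=120.2400 payoff=0.0000 vs cont=3.5945 → 3.5945 [wait]  node(4,3) S=172.2374 payoff=0.0000 vs cont=0.0000 → 0.0000 [wait]  node(4,4) S=246.7209 payoff=0.0000 vs cont=0.0000 → 0.0000 [wait]  ⇒ S*(4)=83.9403
t_3: node(3,0) S=70.1344 payoff=37.8356 vs cont=35.6867 → 37.8356 [stop]  node(3,1) S=100.4638 payoff=7.5062 vs cont=13.3089 → 13.3089 [wait]  node(3,2) S=143.9091 payoff=0.0000 vs cont=1.7213 → 1.7213 [wait]  node(3,3) S=206.1421 payoff=0.0000 vs cont=0.0000 → 0.0000 [wait]  ⇒ S*(3)=70.1344
t_2: node(2,0) S=83.9403 payoff=24.0297 vs cont=24.7893 → 24.7893 [wait]  node(2,1) S=120.2400 payoff=0.0000 vs cont=7.2361 → 7.2361 [wait]  node(2,2) S=172.2374 payoff=0.0000 vs cont=0.8243 → 0.8243 [wait]  ⇒ S*(2)=-
t_1: node(1,0) S=100.4638 payoff=7.5062 vs cont=15.4979 → 15.4979 [wait]  node(1,1) S=143.9091 payoff=0.0000 vs cont=3.8784 → 3.8784 [wait]  ⇒ S*(1)=-
t_0: node(0,0) S=120.2400 payoff=0.0000 vs cont=9.3655 → 9.3655 [wait]  ⇒ S*(0)=-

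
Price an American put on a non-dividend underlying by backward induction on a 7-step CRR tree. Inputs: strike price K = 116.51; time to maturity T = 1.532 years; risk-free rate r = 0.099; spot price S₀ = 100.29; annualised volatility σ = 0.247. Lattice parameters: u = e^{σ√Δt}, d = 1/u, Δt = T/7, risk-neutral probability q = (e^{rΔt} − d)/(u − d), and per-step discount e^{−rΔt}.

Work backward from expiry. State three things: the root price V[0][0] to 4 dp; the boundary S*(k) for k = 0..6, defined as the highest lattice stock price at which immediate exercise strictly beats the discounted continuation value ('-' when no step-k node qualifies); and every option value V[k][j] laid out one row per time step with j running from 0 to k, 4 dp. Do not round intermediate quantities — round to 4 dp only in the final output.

price = 16.8879
boundary = - 89.3458 79.5959 89.3458 100.2900 89.3458 100.2900
tree:
16.8879
27.1642 9.6528
36.9141 16.4992 4.7707
45.6001 27.1642 8.9505 1.7466
53.3382 36.9141 16.2200 3.7164 0.3020
60.2319 45.6001 27.1642 7.8190 0.7107 0.0000
66.3733 53.3382 36.9141 16.2200 1.6724 0.0000 0.0000
71.8445 60.2319 45.6001 27.1642 3.9352 0.0000 0.0000 0.0000

params: Δt=0.21886 u=1.12249 d=0.89087 q=0.56571 e^(-rΔt)=0.97857
t_7 payoffs: 71.8445 60.2319 45.6001 27.1642 3.9352 0.0000 0.0000 0.0000
t_6: node(6,0) S=50.1367 payoff=66.3733 vs cont=63.8760 → 66.3733 [stop]  node(6,1) S=63.1718 payoff=53.3382 vs cont=50.8409 → 53.3382 [stop]  node(6,2) S=79.5959 payoff=36.9141 vs cont=34.4169 → 36.9141 [stop]  node(6,3) S=100.2900 payoff=16.2200 vs cont=13.7227 → 16.2200 [stop]  node(6,4) S=126.3644 payoff=0.0000 vs cont=1.6724 → 1.6724 [wait]  node(6,5) S=159.2179 payoff=0.0000 vs cont=0.0000 → 0.0000 [wait]  node(6,6) S=200.6130 payoff=0.0000 vs cont=0.0000 → 0.0000 [wait]  ⇒ S*(6)=100.2900
t_5: node(5,0) S=56.2781 payoff=60.2319 vs cont=57.7346 → 60.2319 [stop]  node(5,1) S=70.9099 payoff=45.6001 vs cont=43.1028 → 45.6001 [stop]  node(5,2) S=89.3458 payoff=27.1642 vs cont=24.6670 → 27.1642 [stop]  node(5,3) S=112.5748 payoff=3.9352 vs cont=7.8190 → 7.8190 [wait]  node(5,4) S=141.8431 payoff=0.0000 vs cont=0.7107 → 0.7107 [wait]  node(5,5) S=178.7210 payoff=0.0000 vs cont=0.0000 → 0.0000 [wait]  ⇒ S*(5)=89.3458
t_4: node(4,0) S=63.1718 payoff=53.3382 vs cont=50.8409 → 53.3382 [stop]  node(4,1) S=79.5959 payoff=36.9141 vs cont=34.4169 → 36.9141 [stop]  node(4,2) S=100.2900 payoff=16.2200 vs cont=15.8728 → 16.2200 [stop]  node(4,3) S=126.3644 payoff=0.0000 vs cont=3.7164 → 3.7164 [wait]  node(4,4) S=159.2179 payoff=0.0000 vs cont=0.3020 → 0.3020 [wait]  ⇒ S*(4)=100.2900
t_3: node(3,0) S=70.9099 payoff=45.6001 vs cont=43.1028 → 45.6001 [stop]  node(3,1) S=89.3458 payoff=27.1642 vs cont=24.6670 → 27.1642 [stop]  node(3,2) S=112.5748 payoff=3.9352 vs cont=8.9505 → 8.9505 [wait]  node(3,3) S=141.8431 payoff=0.0000 vs cont=1.7466 → 1.7466 [wait]  ⇒ S*(3)=89.3458
t_2: node(2,0) S=79.5959 payoff=36.9141 vs cont=34.4169 → 36.9141 [stop]  node(2,1) S=100.2900 payoff=16.2200 vs cont=16.4992 → 16.4992 [wait]  node(2,2) S=126.3644 payoff=0.0000 vs cont=4.7707 → 4.7707 [wait]  ⇒ S*(2)=79.5959
t_1: node(1,0) S=89.3458 payoff=27.1642 vs cont=24.8215 → 27.1642 [stop]  node(1,1) S=112.5748 payoff=3.9352 vs cont=9.6528 → 9.6528 [wait]  ⇒ S*(1)=89.3458
t_0: node(0,0) S=100.2900 payoff=16.2200 vs cont=16.8879 → 16.8879 [wait]  ⇒ S*(0)=-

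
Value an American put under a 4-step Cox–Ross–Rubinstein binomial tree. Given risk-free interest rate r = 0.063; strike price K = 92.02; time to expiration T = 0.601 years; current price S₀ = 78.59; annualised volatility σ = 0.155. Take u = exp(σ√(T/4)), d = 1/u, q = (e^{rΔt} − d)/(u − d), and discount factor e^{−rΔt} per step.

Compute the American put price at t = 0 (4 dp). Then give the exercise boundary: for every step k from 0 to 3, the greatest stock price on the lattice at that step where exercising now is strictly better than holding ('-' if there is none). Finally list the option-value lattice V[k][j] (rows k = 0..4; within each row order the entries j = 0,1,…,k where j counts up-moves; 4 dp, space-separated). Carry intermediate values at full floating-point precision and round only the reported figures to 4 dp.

price = 13.4300
boundary = 78.5900 83.4565 78.5900 83.4565
tree:
13.4300
18.0127 8.5635
22.3282 13.4300 4.5171
26.3921 18.0127 8.5635 1.4663
30.2190 22.3282 13.4300 3.3956 0.0000

Δt=0.15025  u=1.06192  d=0.94169  q=0.56409  discount=0.99058
step 4 (expiry): payoffs max(K−S,0) = 30.2190 22.3282 13.4300 3.3956 0.0000
step 3: (k=3,j=0): S=65.6279, (K−S)⁺=26.3921, hold=25.5252 ⇒ V=26.3921 exercise | (k=3,j=1): S=74.0073, (K−S)⁺=18.0127, hold=17.1458 ⇒ V=18.0127 exercise | (k=3,j=2): S=83.4565, (K−S)⁺=8.5635, hold=7.6966 ⇒ V=8.5635 exercise | (k=3,j=3): S=94.1122, (K−S)⁺=0.0000, hold=1.4663 ⇒ V=1.4663 continue  boundary S*=83.4565
step 2: (k=2,j=0): S=69.6918, (K−S)⁺=22.3282, hold=21.4613 ⇒ V=22.3282 exercise | (k=2,j=1): S=78.5900, (K−S)⁺=13.4300, hold=12.5631 ⇒ V=13.4300 exercise | (k=2,j=2): S=88.6244, (K−S)⁺=3.3956, hold=4.5171 ⇒ V=4.5171 continue  boundary S*=78.5900
step 1: (k=1,j=0): S=74.0073, (K−S)⁺=18.0127, hold=17.1458 ⇒ V=18.0127 exercise | (k=1,j=1): S=83.4565, (K−S)⁺=8.5635, hold=8.3232 ⇒ V=8.5635 exercise  boundary S*=83.4565
step 0: (k=0,j=0): S=78.5900, (K−S)⁺=13.4300, hold=12.5631 ⇒ V=13.4300 exercise  boundary S*=78.5900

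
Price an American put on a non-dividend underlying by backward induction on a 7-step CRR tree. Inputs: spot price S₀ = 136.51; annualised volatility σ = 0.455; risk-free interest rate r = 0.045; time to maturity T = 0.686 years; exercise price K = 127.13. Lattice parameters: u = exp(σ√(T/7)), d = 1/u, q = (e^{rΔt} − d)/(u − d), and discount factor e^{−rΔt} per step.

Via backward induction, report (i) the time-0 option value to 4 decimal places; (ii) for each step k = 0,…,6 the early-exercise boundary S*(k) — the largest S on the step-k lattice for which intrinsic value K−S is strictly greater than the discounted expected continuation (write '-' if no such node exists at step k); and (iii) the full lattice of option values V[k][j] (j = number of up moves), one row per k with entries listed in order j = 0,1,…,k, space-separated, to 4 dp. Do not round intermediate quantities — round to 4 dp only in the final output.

price = 14.2062
boundary = - - - - 77.2192 89.0400 102.6703
tree:
14.2062
20.4843 7.5334
28.6552 11.8181 2.9595
38.6526 18.0848 5.1355 0.6285
49.9108 26.8079 8.7980 1.2138 0.0000
60.1623 38.0900 14.8282 2.3441 0.0000 0.0000
69.0528 49.9108 24.4597 4.5270 0.0000 0.0000 0.0000
76.7631 60.1623 38.0900 8.7428 0.0000 0.0000 0.0000 0.0000

Δt=0.09800  u=1.15308  d=0.86724  q=0.47991  discount=0.99560
step 7 (expiry): payoffs max(K−S,0) = 76.7631 60.1623 38.0900 8.7428 0.0000 0.0000 0.0000 0.0000
step 6: (k=6,j=0): S=58.0772, (K−S)⁺=69.0528, hold=68.4934 ⇒ V=69.0528 exercise | (k=6,j=1): S=77.2192, (K−S)⁺=49.9108, hold=49.3514 ⇒ V=49.9108 exercise | (k=6,j=2): S=102.6703, (K−S)⁺=24.4597, hold=23.9003 ⇒ V=24.4597 exercise | (k=6,j=3): S=136.5100, (K−S)⁺=0.0000, hold=4.5270 ⇒ V=4.5270 continue | (k=6,j=4): S=181.5031, (K−S)⁺=0.0000, hold=0.0000 ⇒ V=0.0000 continue | (k=6,j=5): S=241.3258, (K−S)⁺=0.0000, hold=0.0000 ⇒ V=0.0000 continue | (k=6,j=6): S=320.8658, (K−S)⁺=0.0000, hold=0.0000 ⇒ V=0.0000 continue  boundary S*=102.6703
step 5: (k=5,j=0): S=66.9677, (K−S)⁺=60.1623, hold=59.6029 ⇒ V=60.1623 exercise | (k=5,j=1): S=89.0400, (K−S)⁺=38.0900, hold=37.5306 ⇒ V=38.0900 exercise | (k=5,j=2): S=118.3872, (K−S)⁺=8.7428, hold=14.8282 ⇒ V=14.8282 continue | (k=5,j=3): S=157.4071, (K−S)⁺=0.0000, hold=2.3441 ⇒ V=2.3441 continue | (k=5,j=4): S=209.2878, (K−S)⁺=0.0000, hold=0.0000 ⇒ V=0.0000 continue | (k=5,j=5): S=278.2682, (K−S)⁺=0.0000, hold=0.0000 ⇒ V=0.0000 continue  boundary S*=89.0400
step 4: (k=4,j=0): S=77.2192, (K−S)⁺=49.9108, hold=49.3514 ⇒ V=49.9108 exercise | (k=4,j=1): S=102.6703, (K−S)⁺=24.4597, hold=26.8079 ⇒ V=26.8079 continue | (k=4,j=2): S=136.5100, (K−S)⁺=0.0000, hold=8.7980 ⇒ V=8.7980 continue | (k=4,j=3): S=181.5031, (K−S)⁺=0.0000, hold=1.2138 ⇒ V=1.2138 continue | (k=4,j=4): S=241.3258, (K−S)⁺=0.0000, hold=0.0000 ⇒ V=0.0000 continue  boundary S*=77.2192
step 3: (k=3,j=0): S=89.0400, (K−S)⁺=38.0900, hold=38.6526 ⇒ V=38.6526 continue | (k=3,j=1): S=118.3872, (K−S)⁺=8.7428, hold=18.0848 ⇒ V=18.0848 continue | (k=3,j=2): S=157.4071, (K−S)⁺=0.0000, hold=5.1355 ⇒ V=5.1355 continue | (k=3,j=3): S=209.2878, (K−S)⁺=0.0000, hold=0.6285 ⇒ V=0.6285 continue  boundary S*=-
step 2: (k=2,j=0): S=102.6703, (K−S)⁺=24.4597, hold=28.6552 ⇒ V=28.6552 continue | (k=2,j=1): S=136.5100, (K−S)⁺=0.0000, hold=11.8181 ⇒ V=11.8181 continue | (k=2,j=2): S=181.5031, (K−S)⁺=0.0000, hold=2.9595 ⇒ V=2.9595 continue  boundary S*=-
step 1: (k=1,j=0): S=118.3872, (K−S)⁺=8.7428, hold=20.4843 ⇒ V=20.4843 continue | (k=1,j=1): S=157.4071, (K−S)⁺=0.0000, hold=7.5334 ⇒ V=7.5334 continue  boundary S*=-
step 0: (k=0,j=0): S=136.5100, (K−S)⁺=0.0000, hold=14.2062 ⇒ V=14.2062 continue  boundary S*=-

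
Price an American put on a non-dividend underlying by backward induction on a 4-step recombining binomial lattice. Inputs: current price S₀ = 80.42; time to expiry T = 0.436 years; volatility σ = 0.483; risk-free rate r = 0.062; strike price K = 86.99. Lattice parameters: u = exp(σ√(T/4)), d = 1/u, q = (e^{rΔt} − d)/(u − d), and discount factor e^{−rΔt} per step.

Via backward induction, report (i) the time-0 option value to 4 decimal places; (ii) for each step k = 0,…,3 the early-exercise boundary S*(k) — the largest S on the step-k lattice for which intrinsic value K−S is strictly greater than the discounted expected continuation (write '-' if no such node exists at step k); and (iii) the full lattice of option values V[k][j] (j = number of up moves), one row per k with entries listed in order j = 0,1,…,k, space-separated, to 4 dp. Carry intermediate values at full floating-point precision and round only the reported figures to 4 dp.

price = 13.4411
boundary = - - 58.4596 68.5662
tree:
13.4411
20.0080 6.5558
28.5304 11.1086 1.7433
37.1472 18.4238 3.3843 0.0000
44.4940 28.5304 6.5700 0.0000 0.0000

params: Δt=0.10900 u=1.17288 d=0.85260 q=0.48139 e^(-rΔt)=0.99326
t_4 payoffs: 44.4940 28.5304 6.5700 0.0000 0.0000
t_3: node(3,0) S=49.8428 payoff=37.1472 vs cont=36.5613 → 37.1472 [stop]  node(3,1) S=68.5662 payoff=18.4238 vs cont=17.8379 → 18.4238 [stop]  node(3,2) S=94.3231 payoff=0.0000 vs cont=3.3843 → 3.3843 [wait]  node(3,3) S=129.7556 payoff=0.0000 vs cont=0.0000 → 0.0000 [wait]  ⇒ S*(3)=68.5662
t_2: node(2,0) S=58.4596 payoff=28.5304 vs cont=27.9445 → 28.5304 [stop]  node(2,1) S=80.4200 payoff=6.5700 vs cont=11.1086 → 11.1086 [wait]  node(2,2) S=110.6298 payoff=0.0000 vs cont=1.7433 → 1.7433 [wait]  ⇒ S*(2)=58.4596
t_1: node(1,0) S=68.5662 payoff=18.4238 vs cont=20.0080 → 20.0080 [wait]  node(1,1) S=94.3231 payoff=0.0000 vs cont=6.5558 → 6.5558 [wait]  ⇒ S*(1)=-
t_0: node(0,0) S=80.4200 payoff=6.5700 vs cont=13.4411 → 13.4411 [wait]  ⇒ S*(0)=-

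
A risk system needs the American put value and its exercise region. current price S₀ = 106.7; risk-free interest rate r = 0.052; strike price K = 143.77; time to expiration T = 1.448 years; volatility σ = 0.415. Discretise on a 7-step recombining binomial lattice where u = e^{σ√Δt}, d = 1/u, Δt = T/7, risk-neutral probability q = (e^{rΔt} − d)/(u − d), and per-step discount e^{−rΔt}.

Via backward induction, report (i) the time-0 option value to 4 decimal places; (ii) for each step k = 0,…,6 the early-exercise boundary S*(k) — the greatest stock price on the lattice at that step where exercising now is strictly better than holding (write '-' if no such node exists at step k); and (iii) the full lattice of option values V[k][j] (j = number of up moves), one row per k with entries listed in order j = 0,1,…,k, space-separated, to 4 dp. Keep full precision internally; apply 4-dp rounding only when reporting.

Δt=0.20686  u=1.20774  d=0.82799  q=0.48143  discount=0.98930
step 7 (expiry): payoffs max(K−S,0) = 115.3020 102.2457 83.2014 55.4230 14.9045 0.0000 0.0000 0.0000
step 6: (k=6,j=0): S=34.3819, (K−S)⁺=109.3881, hold=107.8499 ⇒ V=109.3881 exercise | (k=6,j=1): S=50.1504, (K−S)⁺=93.6196, hold=92.0814 ⇒ V=93.6196 exercise | (k=6,j=2): S=73.1509, (K−S)⁺=70.6191, hold=69.0809 ⇒ V=70.6191 exercise | (k=6,j=3): S=106.7000, (K−S)⁺=37.0700, hold=35.5318 ⇒ V=37.0700 exercise | (k=6,j=4): S=155.6357, (K−S)⁺=0.0000, hold=7.6463 ⇒ V=7.6463 continue | (k=6,j=5): S=227.0147, (K−S)⁺=0.0000, hold=0.0000 ⇒ V=0.0000 continue | (k=6,j=6): S=331.1302, (K−S)⁺=0.0000, hold=0.0000 ⇒ V=0.0000 continue  boundary S*=106.7000
step 5: (k=5,j=0): S=41.5243, (K−S)⁺=102.2457, hold=100.7075 ⇒ V=102.2457 exercise | (k=5,j=1): S=60.5686, (K−S)⁺=83.2014, hold=81.6633 ⇒ V=83.2014 exercise | (k=5,j=2): S=88.3470, (K−S)⁺=55.4230, hold=53.8848 ⇒ V=55.4230 exercise | (k=5,j=3): S=128.8655, (K−S)⁺=14.9045, hold=22.6594 ⇒ V=22.6594 continue | (k=5,j=4): S=187.9670, (K−S)⁺=0.0000, hold=3.9227 ⇒ V=3.9227 continue | (k=5,j=5): S=274.1741, (K−S)⁺=0.0000, hold=0.0000 ⇒ V=0.0000 continue  boundary S*=88.3470
step 4: (k=4,j=0): S=50.1504, (K−S)⁺=93.6196, hold=92.0814 ⇒ V=93.6196 exercise | (k=4,j=1): S=73.1509, (K−S)⁺=70.6191, hold=69.0809 ⇒ V=70.6191 exercise | (k=4,j=2): S=106.7000, (K−S)⁺=37.0700, hold=39.2254 ⇒ V=39.2254 continue | (k=4,j=3): S=155.6357, (K−S)⁺=0.0000, hold=13.4931 ⇒ V=13.4931 continue | (k=4,j=4): S=227.0147, (K−S)⁺=0.0000, hold=2.0124 ⇒ V=2.0124 continue  boundary S*=73.1509
step 3: (k=3,j=0): S=60.5686, (K−S)⁺=83.2014, hold=81.6633 ⇒ V=83.2014 exercise | (k=3,j=1): S=88.3470, (K−S)⁺=55.4230, hold=54.9113 ⇒ V=55.4230 exercise | (k=3,j=2): S=128.8655, (K−S)⁺=14.9045, hold=26.5499 ⇒ V=26.5499 continue | (k=3,j=3): S=187.9670, (K−S)⁺=0.0000, hold=7.8807 ⇒ V=7.8807 continue  boundary S*=88.3470
step 2: (k=2,j=0): S=73.1509, (K−S)⁺=70.6191, hold=69.0809 ⇒ V=70.6191 exercise | (k=2,j=1): S=106.7000, (K−S)⁺=37.0700, hold=41.0783 ⇒ V=41.0783 continue | (k=2,j=2): S=155.6357, (K−S)⁺=0.0000, hold=17.3741 ⇒ V=17.3741 continue  boundary S*=73.1509
step 1: (k=1,j=0): S=88.3470, (K−S)⁺=55.4230, hold=55.7939 ⇒ V=55.7939 continue | (k=1,j=1): S=128.8655, (K−S)⁺=14.9045, hold=29.3490 ⇒ V=29.3490 continue  boundary S*=-
step 0: (k=0,j=0): S=106.7000, (K−S)⁺=37.0700, hold=42.6017 ⇒ V=42.6017 continue  boundary S*=-

price = 42.6017
boundary = - - 73.1509 88.3470 73.1509 88.3470 106.7000
tree:
42.6017
55.7939 29.3490
70.6191 41.0783 17.3741
83.2014 55.4230 26.5499 7.8807
93.6196 70.6191 39.2254 13.4931 2.0124
102.2457 83.2014 55.4230 22.6594 3.9227 0.0000
109.3881 93.6196 70.6191 37.0700 7.6463 0.0000 0.0000
115.3020 102.2457 83.2014 55.4230 14.9045 0.0000 0.0000 0.0000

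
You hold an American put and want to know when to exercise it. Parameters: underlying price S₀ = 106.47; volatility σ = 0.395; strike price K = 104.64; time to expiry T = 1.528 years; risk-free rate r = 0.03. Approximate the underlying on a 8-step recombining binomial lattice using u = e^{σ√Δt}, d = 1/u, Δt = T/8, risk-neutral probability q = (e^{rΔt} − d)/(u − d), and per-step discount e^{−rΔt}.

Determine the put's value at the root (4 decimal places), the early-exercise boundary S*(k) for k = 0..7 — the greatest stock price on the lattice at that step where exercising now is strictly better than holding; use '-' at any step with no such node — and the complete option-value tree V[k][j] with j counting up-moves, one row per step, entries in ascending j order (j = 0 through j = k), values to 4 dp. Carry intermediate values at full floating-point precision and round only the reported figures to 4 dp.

Δt=0.19100, u=1.18843, d=0.84145, q=0.47351, disc=e^(-rΔt)=0.99429
k=8 terminal: V=max(K-S,0) → 77.8821 66.8483 51.2647 29.2552 0.0000 0.0000 0.0000 0.0000 0.0000
k=7: j=0 S=31.7998 intr=72.8402 cont=72.2423 V=72.8402[EX]; j=1 S=44.9126 intr=59.7274 cont=59.1295 V=59.7274[EX]; j=2 S=63.4325 intr=41.2075 cont=40.6096 V=41.2075[EX]; j=3 S=89.5892 intr=15.0508 cont=15.3145 V=15.3145[hold]; j=4 S=126.5316 intr=0.0000 cont=0.0000 V=0.0000[hold]; j=5 S=178.7075 intr=0.0000 cont=0.0000 V=0.0000[hold]; j=6 S=252.3983 intr=0.0000 cont=0.0000 V=0.0000[hold]; j=7 S=356.4758 intr=0.0000 cont=0.0000 V=0.0000[hold]  S*(7)=63.4325
k=6: j=0 S=37.7917 intr=66.8483 cont=66.2504 V=66.8483[EX]; j=1 S=53.3753 intr=51.2647 cont=50.6669 V=51.2647[EX]; j=2 S=75.3848 intr=29.2552 cont=28.7815 V=29.2552[EX]; j=3 S=106.4700 intr=0.0000 cont=8.0169 V=8.0169[hold]; j=4 S=150.3734 intr=0.0000 cont=0.0000 V=0.0000[hold]; j=5 S=212.3805 intr=0.0000 cont=0.0000 V=0.0000[hold]; j=6 S=299.9565 intr=0.0000 cont=0.0000 V=0.0000[hold]  S*(6)=75.3848
k=5: j=0 S=44.9126 intr=59.7274 cont=59.1295 V=59.7274[EX]; j=1 S=63.4325 intr=41.2075 cont=40.6096 V=41.2075[EX]; j=2 S=89.5892 intr=15.0508 cont=19.0889 V=19.0889[hold]; j=3 S=126.5316 intr=0.0000 cont=4.1967 V=4.1967[hold]; j=4 S=178.7075 intr=0.0000 cont=0.0000 V=0.0000[hold]; j=5 S=252.3983 intr=0.0000 cont=0.0000 V=0.0000[hold]  S*(5)=63.4325
k=4: j=0 S=53.3753 intr=51.2647 cont=50.6669 V=51.2647[EX]; j=1 S=75.3848 intr=29.2552 cont=30.5585 V=30.5585[hold]; j=2 S=106.4700 intr=0.0000 cont=11.9685 V=11.9685[hold]; j=3 S=150.3734 intr=0.0000 cont=2.1969 V=2.1969[hold]; j=4 S=212.3805 intr=0.0000 cont=0.0000 V=0.0000[hold]  S*(4)=53.3753
k=3: j=0 S=63.4325 intr=41.2075 cont=41.2232 V=41.2232[hold]; j=1 S=89.5892 intr=15.0508 cont=21.6316 V=21.6316[hold]; j=2 S=126.5316 intr=0.0000 cont=7.2996 V=7.2996[hold]; j=3 S=178.7075 intr=0.0000 cont=1.1500 V=1.1500[hold]  S*(3)=-
k=2: j=0 S=75.3848 intr=29.2552 cont=31.7639 V=31.7639[hold]; j=1 S=106.4700 intr=0.0000 cont=14.7604 V=14.7604[hold]; j=2 S=150.3734 intr=0.0000 cont=4.3626 V=4.3626[hold]  S*(2)=-
k=1: j=0 S=89.5892 intr=15.0508 cont=23.5771 V=23.5771[hold]; j=1 S=126.5316 intr=0.0000 cont=9.7808 V=9.7808[hold]  S*(1)=-
k=0: j=0 S=106.4700 intr=0.0000 cont=16.9470 V=16.9470[hold]  S*(0)=-

price = 16.9470
boundary = - - - - 53.3753 63.4325 75.3848 63.4325
tree:
16.9470
23.5771 9.7808
31.7639 14.7604 4.3626
41.2232 21.6316 7.2996 1.1500
51.2647 30.5585 11.9685 2.1969 0.0000
59.7274 41.2075 19.0889 4.1967 0.0000 0.0000
66.8483 51.2647 29.2552 8.0169 0.0000 0.0000 0.0000
72.8402 59.7274 41.2075 15.3145 0.0000 0.0000 0.0000 0.0000
77.8821 66.8483 51.2647 29.2552 0.0000 0.0000 0.0000 0.0000 0.0000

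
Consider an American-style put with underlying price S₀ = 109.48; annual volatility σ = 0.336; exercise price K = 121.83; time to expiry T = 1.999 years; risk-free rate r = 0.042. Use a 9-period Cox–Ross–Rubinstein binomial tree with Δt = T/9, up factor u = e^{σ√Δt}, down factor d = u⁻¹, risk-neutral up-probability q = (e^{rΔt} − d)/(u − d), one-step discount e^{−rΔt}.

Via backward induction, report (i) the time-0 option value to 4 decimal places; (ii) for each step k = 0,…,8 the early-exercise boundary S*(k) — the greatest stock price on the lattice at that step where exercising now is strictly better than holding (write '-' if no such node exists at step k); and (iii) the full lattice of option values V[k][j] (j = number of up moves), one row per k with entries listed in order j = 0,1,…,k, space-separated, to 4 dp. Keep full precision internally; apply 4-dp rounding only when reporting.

price = 23.7114
boundary = - - - 68.0801 79.7612 68.0801 79.7612 93.4465 79.7612
tree:
23.7114
32.1532 15.3774
42.2771 22.2297 8.5385
53.7499 31.1431 13.3763 3.6658
63.7203 42.0688 20.3656 6.3566 0.9350
72.2305 53.7499 29.9269 10.8022 1.8504 0.0000
79.4944 63.7203 42.0688 17.8600 3.6620 0.0000 0.0000
85.6945 72.2305 53.7499 28.3835 7.2471 0.0000 0.0000 0.0000
90.9866 79.4944 63.7203 42.0688 14.3422 0.0000 0.0000 0.0000 0.0000
95.5036 85.6945 72.2305 53.7499 28.3835 0.0000 0.0000 0.0000 0.0000 0.0000

params: Δt=0.22211 u=1.17158 d=0.85355 q=0.48996 e^(-rΔt)=0.99071
t_9 payoffs: 95.5036 85.6945 72.2305 53.7499 28.3835 0.0000 0.0000 0.0000 0.0000 0.0000
t_8: node(8,0) S=30.8434 payoff=90.9866 vs cont=89.8554 → 90.9866 [stop]  node(8,1) S=42.3356 payoff=79.4944 vs cont=78.3632 → 79.4944 [stop]  node(8,2) S=58.1097 payoff=63.7203 vs cont=62.5891 → 63.7203 [stop]  node(8,3) S=79.7612 payoff=42.0688 vs cont=40.9376 → 42.0688 [stop]  node(8,4) S=109.4800 payoff=12.3500 vs cont=14.3422 → 14.3422 [wait]  node(8,5) S=150.2719 payoff=0.0000 vs cont=0.0000 → 0.0000 [wait]  node(8,6) S=206.2628 payoff=0.0000 vs cont=0.0000 → 0.0000 [wait]  node(8,7) S=283.1157 payoff=0.0000 vs cont=0.0000 → 0.0000 [wait]  node(8,8) S=388.6038 payoff=0.0000 vs cont=0.0000 → 0.0000 [wait]  ⇒ S*(8)=79.7612
t_7: node(7,0) S=36.1355 payoff=85.6945 vs cont=84.5633 → 85.6945 [stop]  node(7,1) S=49.5995 payoff=72.2305 vs cont=71.0993 → 72.2305 [stop]  node(7,2) S=68.0801 payoff=53.7499 vs cont=52.6187 → 53.7499 [stop]  node(7,3) S=93.4465 payoff=28.3835 vs cont=28.2192 → 28.3835 [stop]  node(7,4) S=128.2645 payoff=0.0000 vs cont=7.2471 → 7.2471 [wait]  node(7,5) S=176.0554 payoff=0.0000 vs cont=0.0000 → 0.0000 [wait]  node(7,6) S=241.6532 payoff=0.0000 vs cont=0.0000 → 0.0000 [wait]  node(7,7) S=331.6924 payoff=0.0000 vs cont=0.0000 → 0.0000 [wait]  ⇒ S*(7)=93.4465
t_6: node(6,0) S=42.3356 payoff=79.4944 vs cont=78.3632 → 79.4944 [stop]  node(6,1) S=58.1097 payoff=63.7203 vs cont=62.5891 → 63.7203 [stop]  node(6,2) S=79.7612 payoff=42.0688 vs cont=40.9376 → 42.0688 [stop]  node(6,3) S=109.4800 payoff=12.3500 vs cont=17.8600 → 17.8600 [wait]  node(6,4) S=150.2719 payoff=0.0000 vs cont=3.6620 → 3.6620 [wait]  node(6,5) S=206.2628 payoff=0.0000 vs cont=0.0000 → 0.0000 [wait]  node(6,6) S=283.1157 payoff=0.0000 vs cont=0.0000 → 0.0000 [wait]  ⇒ S*(6)=79.7612
t_5: node(5,0) S=49.5995 payoff=72.2305 vs cont=71.0993 → 72.2305 [stop]  node(5,1) S=68.0801 payoff=53.7499 vs cont=52.6187 → 53.7499 [stop]  node(5,2) S=93.4465 payoff=28.3835 vs cont=29.9269 → 29.9269 [wait]  node(5,3) S=128.2645 payoff=0.0000 vs cont=10.8022 → 10.8022 [wait]  node(5,4) S=176.0554 payoff=0.0000 vs cont=1.8504 → 1.8504 [wait]  node(5,5) S=241.6532 payoff=0.0000 vs cont=0.0000 → 0.0000 [wait]  ⇒ S*(5)=68.0801
t_4: node(4,0) S=58.1097 payoff=63.7203 vs cont=62.5891 → 63.7203 [stop]  node(4,1) S=79.7612 payoff=42.0688 vs cont=41.6868 → 42.0688 [stop]  node(4,2) S=109.4800 payoff=12.3500 vs cont=20.3656 → 20.3656 [wait]  node(4,3) S=150.2719 payoff=0.0000 vs cont=6.3566 → 6.3566 [wait]  node(4,4) S=206.2628 payoff=0.0000 vs cont=0.9350 → 0.9350 [wait]  ⇒ S*(4)=79.7612
t_3: node(3,0) S=68.0801 payoff=53.7499 vs cont=52.6187 → 53.7499 [stop]  node(3,1) S=93.4465 payoff=28.3835 vs cont=31.1431 → 31.1431 [wait]  node(3,2) S=128.2645 payoff=0.0000 vs cont=13.3763 → 13.3763 [wait]  node(3,3) S=176.0554 payoff=0.0000 vs cont=3.6658 → 3.6658 [wait]  ⇒ S*(3)=68.0801
t_2: node(2,0) S=79.7612 payoff=42.0688 vs cont=42.2771 → 42.2771 [wait]  node(2,1) S=109.4800 payoff=12.3500 vs cont=22.2297 → 22.2297 [wait]  node(2,2) S=150.2719 payoff=0.0000 vs cont=8.5385 → 8.5385 [wait]  ⇒ S*(2)=-
t_1: node(1,0) S=93.4465 payoff=28.3835 vs cont=32.1532 → 32.1532 [wait]  node(1,1) S=128.2645 payoff=0.0000 vs cont=15.3774 → 15.3774 [wait]  ⇒ S*(1)=-
t_0: node(0,0) S=109.4800 payoff=12.3500 vs cont=23.7114 → 23.7114 [wait]  ⇒ S*(0)=-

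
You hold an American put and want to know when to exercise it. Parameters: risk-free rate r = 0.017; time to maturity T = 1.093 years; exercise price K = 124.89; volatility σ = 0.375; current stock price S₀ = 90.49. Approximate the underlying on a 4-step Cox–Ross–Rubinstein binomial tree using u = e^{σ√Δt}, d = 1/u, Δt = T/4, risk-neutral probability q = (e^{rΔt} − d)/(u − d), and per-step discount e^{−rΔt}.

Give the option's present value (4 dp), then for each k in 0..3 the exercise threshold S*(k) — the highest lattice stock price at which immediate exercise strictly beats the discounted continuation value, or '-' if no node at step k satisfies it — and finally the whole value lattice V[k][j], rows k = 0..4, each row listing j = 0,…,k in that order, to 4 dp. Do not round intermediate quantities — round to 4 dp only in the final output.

Δt=0.27325  u=1.21656  d=0.82199  q=0.46295  discount=0.99537
step 4 (expiry): payoffs max(K−S,0) = 83.5786 63.7486 34.4000 0.0000 0.0000
step 3: (k=3,j=0): S=50.2577, (K−S)⁺=74.6323, hold=74.0535 ⇒ V=74.6323 exercise | (k=3,j=1): S=74.3820, (K−S)⁺=50.5080, hold=49.9292 ⇒ V=50.5080 exercise | (k=3,j=2): S=110.0863, (K−S)⁺=14.8037, hold=18.3889 ⇒ V=18.3889 continue | (k=3,j=3): S=162.9289, (K−S)⁺=0.0000, hold=0.0000 ⇒ V=0.0000 continue  boundary S*=74.3820
step 2: (k=2,j=0): S=61.1414, (K−S)⁺=63.7486, hold=63.1698 ⇒ V=63.7486 exercise | (k=2,j=1): S=90.4900, (K−S)⁺=34.4000, hold=35.4733 ⇒ V=35.4733 continue | (k=2,j=2): S=133.9262, (K−S)⁺=0.0000, hold=9.8300 ⇒ V=9.8300 continue  boundary S*=61.1414
step 1: (k=1,j=0): S=74.3820, (K−S)⁺=50.5080, hold=50.4237 ⇒ V=50.5080 exercise | (k=1,j=1): S=110.0863, (K−S)⁺=14.8037, hold=23.4923 ⇒ V=23.4923 continue  boundary S*=74.3820
step 0: (k=0,j=0): S=90.4900, (K−S)⁺=34.4000, hold=37.8249 ⇒ V=37.8249 continue  boundary S*=-

price = 37.8249
boundary = - 74.3820 61.1414 74.3820
tree:
37.8249
50.5080 23.4923
63.7486 35.4733 9.8300
74.6323 50.5080 18.3889 0.0000
83.5786 63.7486 34.4000 0.0000 0.0000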